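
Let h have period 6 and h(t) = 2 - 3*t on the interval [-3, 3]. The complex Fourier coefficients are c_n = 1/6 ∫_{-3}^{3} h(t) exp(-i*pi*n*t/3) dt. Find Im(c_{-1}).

-9/pi

Since h is real-valued, Im(c_{-1}) = -1/6 ∫_{-3}^{3} h(t) sin(-pi*t/3) dt = b_{1}/2.
Integrating by parts (boundary term plus one more integral), an antiderivative of (2 - 3*t) sin(-pi*t/3) is -9*t*cos(pi*t/3)/pi + 27*sin(pi*t/3)/pi**2 + 6*cos(pi*t/3)/pi; evaluating from -3 to 3: ∫_{-3}^{3} (2 - 3*t) sin(-pi*t/3) dt = (21/pi) - (-33/pi) = 54/pi.
Hence Im(c_{-1}) = (-1/6)·(54/pi) = -9/pi.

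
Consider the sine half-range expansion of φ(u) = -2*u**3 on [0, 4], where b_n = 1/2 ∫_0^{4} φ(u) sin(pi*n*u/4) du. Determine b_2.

b_2 = 1/2 ∫_0^{4} (-2*u**3) sin(pi*u/2) du.
Integrating by parts three times (tabular method), an antiderivative of (-2*u**3) sin(pi*u/2) is 4*u**3*cos(pi*u/2)/pi - 24*u**2*sin(pi*u/2)/pi**2 - 96*u*cos(pi*u/2)/pi**3 + 192*sin(pi*u/2)/pi**4; evaluating from 0 to 4: ∫_{0}^{4} (-2*u**3) sin(pi*u/2) du = (-384/pi**3 + 256/pi) - (0) = -384/pi**3 + 256/pi.
Hence b_2 = (1/2)·(-384/pi**3 + 256/pi) = -192/pi**3 + 128/pi.

-192/pi**3 + 128/pi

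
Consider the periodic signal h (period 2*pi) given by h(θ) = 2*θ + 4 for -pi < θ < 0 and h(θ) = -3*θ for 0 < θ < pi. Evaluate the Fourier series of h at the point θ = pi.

2 - 5*pi/2

At θ = pi the one-sided limits are h(pi^-) = -3*pi and h(pi^+) = 4 - 2*pi.
By Dirichlet's theorem the series converges to their average, [(-3*pi) + (4 - 2*pi)]/2 = 2 - 5*pi/2.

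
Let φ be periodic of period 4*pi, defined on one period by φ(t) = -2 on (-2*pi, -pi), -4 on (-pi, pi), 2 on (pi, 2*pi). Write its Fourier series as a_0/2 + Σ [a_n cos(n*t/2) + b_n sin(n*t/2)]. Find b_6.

b_6 = (1/(2*pi)) ∫_{-2*pi}^{2*pi} φ(t) sin(3*t) dt.
Split the integral at the breakpoints.
Directly, an antiderivative of (-2) sin(3*t) is 2*cos(3*t)/3; evaluating from -2*pi to -pi: ∫_{-2*pi}^{-pi} (-2) sin(3*t) dt = (-2/3) - (2/3) = -4/3.
Directly, an antiderivative of (-4) sin(3*t) is 4*cos(3*t)/3; evaluating from -pi to pi: ∫_{-pi}^{pi} (-4) sin(3*t) dt = (-4/3) - (-4/3) = 0.
Directly, an antiderivative of (2) sin(3*t) is -2*cos(3*t)/3; evaluating from pi to 2*pi: ∫_{pi}^{2*pi} (2) sin(3*t) dt = (-2/3) - (2/3) = -4/3.
Summing the pieces and multiplying by (1/(2*pi)) gives b_6 = -4/(3*pi).

-4/(3*pi)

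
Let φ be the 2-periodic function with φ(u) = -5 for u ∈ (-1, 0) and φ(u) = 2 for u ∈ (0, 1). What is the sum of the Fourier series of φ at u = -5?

u = -5 differs from u = -1 by -2 full period(s), and the series is 2-periodic.
At u = -1 the one-sided limits are φ(-1^-) = 2 and φ(-1^+) = -5.
By Dirichlet's theorem the series converges to their average, [(2) + (-5)]/2 = -3/2.

-3/2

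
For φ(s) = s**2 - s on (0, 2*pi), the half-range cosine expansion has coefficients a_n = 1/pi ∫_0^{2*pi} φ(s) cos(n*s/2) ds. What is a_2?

a_2 = 1/pi ∫_0^{2*pi} (s**2 - s) cos(s) ds.
Integrating by parts twice (tabular method), an antiderivative of (s**2 - s) cos(s) is s**2*sin(s) - s*sin(s) + 2*s*cos(s) - 2*sin(s) - cos(s); evaluating from 0 to 2*pi: ∫_{0}^{2*pi} (s**2 - s) cos(s) ds = (-1 + 4*pi) - (-1) = 4*pi.
Hence a_2 = (1/pi)·(4*pi) = 4.

4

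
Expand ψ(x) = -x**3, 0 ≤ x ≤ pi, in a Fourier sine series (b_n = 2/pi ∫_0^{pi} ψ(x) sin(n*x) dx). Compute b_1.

12 - 2*pi**2

b_1 = 2/pi ∫_0^{pi} (-x**3) sin(x) dx.
Integrating by parts three times (tabular method), an antiderivative of (-x**3) sin(x) is x**3*cos(x) - 3*x**2*sin(x) - 6*x*cos(x) + 6*sin(x); evaluating from 0 to pi: ∫_{0}^{pi} (-x**3) sin(x) dx = (pi*(6 - pi**2)) - (0) = pi*(6 - pi**2).
Hence b_1 = (2/pi)·(pi*(6 - pi**2)) = 12 - 2*pi**2.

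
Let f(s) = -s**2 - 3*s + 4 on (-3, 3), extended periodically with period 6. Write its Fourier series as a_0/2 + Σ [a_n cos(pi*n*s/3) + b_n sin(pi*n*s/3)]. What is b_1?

-18/pi

b_1 = 1/3 ∫_{-3}^{3} f(s) sin(pi*s/3) ds.
Integrating by parts twice (tabular method), an antiderivative of (-s**2 - 3*s + 4) sin(pi*s/3) is 3*s**2*cos(pi*s/3)/pi - 18*s*sin(pi*s/3)/pi**2 + 9*s*cos(pi*s/3)/pi - 27*sin(pi*s/3)/pi**2 - 12*cos(pi*s/3)/pi - 54*cos(pi*s/3)/pi**3; evaluating from -3 to 3: ∫_{-3}^{3} (-s**2 - 3*s + 4) sin(pi*s/3) ds = (-42/pi + 54/pi**3) - (54/pi**3 + 12/pi) = -54/pi.
Hence b_1 = (1/3)·(-54/pi) = -18/pi.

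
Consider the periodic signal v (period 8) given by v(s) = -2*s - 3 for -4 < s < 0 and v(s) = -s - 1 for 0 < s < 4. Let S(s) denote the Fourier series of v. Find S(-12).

s = -12 differs from s = 4 by -2 full period(s), and the series is 8-periodic.
At s = 4 the one-sided limits are v(4^-) = -5 and v(4^+) = 5.
By Dirichlet's theorem the series converges to their average, [(-5) + (5)]/2 = 0.

0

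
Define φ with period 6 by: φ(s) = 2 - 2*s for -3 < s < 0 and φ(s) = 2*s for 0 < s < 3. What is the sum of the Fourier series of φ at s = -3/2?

5

φ is continuous at s = -3/2 with value 5, so the series converges to 5 there.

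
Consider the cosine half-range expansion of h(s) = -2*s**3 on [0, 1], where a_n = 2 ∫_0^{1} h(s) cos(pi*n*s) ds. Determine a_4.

-3/(4*pi**2)

a_4 = 2 ∫_0^{1} (-2*s**3) cos(4*pi*s) ds.
Integrating by parts three times (tabular method), an antiderivative of (-2*s**3) cos(4*pi*s) is -s**3*sin(4*pi*s)/(2*pi) - 3*s**2*cos(4*pi*s)/(8*pi**2) + 3*s*sin(4*pi*s)/(16*pi**3) + 3*cos(4*pi*s)/(64*pi**4); evaluating from 0 to 1: ∫_{0}^{1} (-2*s**3) cos(4*pi*s) ds = (3*(1 - 8*pi**2)/(64*pi**4)) - (3/(64*pi**4)) = -3/(8*pi**2).
Hence a_4 = 2·(-3/(8*pi**2)) = -3/(4*pi**2).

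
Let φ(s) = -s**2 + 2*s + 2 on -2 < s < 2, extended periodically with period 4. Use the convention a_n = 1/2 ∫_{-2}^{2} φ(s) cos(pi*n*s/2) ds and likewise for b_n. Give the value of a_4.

a_4 = 1/2 ∫_{-2}^{2} φ(s) cos(2*pi*s) ds.
Integrating by parts twice (tabular method), an antiderivative of (-s**2 + 2*s + 2) cos(2*pi*s) is -s**2*sin(2*pi*s)/(2*pi) + s*sin(2*pi*s)/pi - s*cos(2*pi*s)/(2*pi**2) + sin(2*pi*s)/(4*pi**3) + sin(2*pi*s)/pi + cos(2*pi*s)/(2*pi**2); evaluating from -2 to 2: ∫_{-2}^{2} (-s**2 + 2*s + 2) cos(2*pi*s) ds = (-1/(2*pi**2)) - (3/(2*pi**2)) = -2/pi**2.
Hence a_4 = (1/2)·(-2/pi**2) = -1/pi**2.

-1/pi**2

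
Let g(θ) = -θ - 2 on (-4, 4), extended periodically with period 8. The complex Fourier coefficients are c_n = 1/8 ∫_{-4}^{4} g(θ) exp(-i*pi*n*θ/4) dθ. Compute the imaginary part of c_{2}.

Since g is real-valued, Im(c_{2}) = -1/8 ∫_{-4}^{4} g(θ) sin(pi*θ/2) dθ = -b_{2}/2.
Integrating by parts (boundary term plus one more integral), an antiderivative of (-θ - 2) sin(pi*θ/2) is 2*θ*cos(pi*θ/2)/pi - 4*sin(pi*θ/2)/pi**2 + 4*cos(pi*θ/2)/pi; evaluating from -4 to 4: ∫_{-4}^{4} (-θ - 2) sin(pi*θ/2) dθ = (12/pi) - (-4/pi) = 16/pi.
Hence Im(c_{2}) = (-1/8)·(16/pi) = -2/pi.

-2/pi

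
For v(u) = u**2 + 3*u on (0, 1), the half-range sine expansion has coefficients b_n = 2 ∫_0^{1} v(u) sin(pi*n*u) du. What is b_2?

-4/pi

b_2 = 2 ∫_0^{1} (u**2 + 3*u) sin(2*pi*u) du.
Integrating by parts twice (tabular method), an antiderivative of (u**2 + 3*u) sin(2*pi*u) is -u**2*cos(2*pi*u)/(2*pi) + u*sin(2*pi*u)/(2*pi**2) - 3*u*cos(2*pi*u)/(2*pi) + 3*sin(2*pi*u)/(4*pi**2) + cos(2*pi*u)/(4*pi**3); evaluating from 0 to 1: ∫_{0}^{1} (u**2 + 3*u) sin(2*pi*u) du = (-2/pi + 1/(4*pi**3)) - (1/(4*pi**3)) = -2/pi.
Hence b_2 = 2·(-2/pi) = -4/pi.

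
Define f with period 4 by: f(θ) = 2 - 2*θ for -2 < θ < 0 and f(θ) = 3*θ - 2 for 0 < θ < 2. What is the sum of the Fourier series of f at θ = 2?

5

At θ = 2 the one-sided limits are f(2^-) = 4 and f(2^+) = 6.
By Dirichlet's theorem the series converges to their average, [(4) + (6)]/2 = 5.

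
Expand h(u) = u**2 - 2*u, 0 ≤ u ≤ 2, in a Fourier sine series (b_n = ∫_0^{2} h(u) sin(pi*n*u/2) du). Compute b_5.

b_5 = ∫_0^{2} (u**2 - 2*u) sin(5*pi*u/2) du.
Integrating by parts twice (tabular method), an antiderivative of (u**2 - 2*u) sin(5*pi*u/2) is -2*u**2*cos(5*pi*u/2)/(5*pi) + 8*u*sin(5*pi*u/2)/(25*pi**2) + 4*u*cos(5*pi*u/2)/(5*pi) - 8*sin(5*pi*u/2)/(25*pi**2) + 16*cos(5*pi*u/2)/(125*pi**3); evaluating from 0 to 2: ∫_{0}^{2} (u**2 - 2*u) sin(5*pi*u/2) du = (-16/(125*pi**3)) - (16/(125*pi**3)) = -32/(125*pi**3).
Hence b_5 = -32/(125*pi**3).

-32/(125*pi**3)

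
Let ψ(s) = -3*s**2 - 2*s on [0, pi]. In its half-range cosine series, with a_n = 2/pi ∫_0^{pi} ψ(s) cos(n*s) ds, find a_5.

a_5 = 2/pi ∫_0^{pi} (-3*s**2 - 2*s) cos(5*s) ds.
Integrating by parts twice (tabular method), an antiderivative of (-3*s**2 - 2*s) cos(5*s) is -3*s**2*sin(5*s)/5 - 2*s*sin(5*s)/5 - 6*s*cos(5*s)/25 + 6*sin(5*s)/125 - 2*cos(5*s)/25; evaluating from 0 to pi: ∫_{0}^{pi} (-3*s**2 - 2*s) cos(5*s) ds = (2/25 + 6*pi/25) - (-2/25) = 4/25 + 6*pi/25.
Hence a_5 = (2/pi)·(4/25 + 6*pi/25) = 4*(2 + 3*pi)/(25*pi).

4*(2 + 3*pi)/(25*pi)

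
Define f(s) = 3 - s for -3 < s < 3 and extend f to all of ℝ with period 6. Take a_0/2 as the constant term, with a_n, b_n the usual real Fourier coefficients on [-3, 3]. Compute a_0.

a_0 = 1/3 ∫_{-3}^{3} f(s) ds = 1/3 · (18) = 6.

6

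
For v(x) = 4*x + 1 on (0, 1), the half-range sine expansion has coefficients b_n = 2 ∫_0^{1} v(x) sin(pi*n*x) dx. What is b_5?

12/(5*pi)

b_5 = 2 ∫_0^{1} (4*x + 1) sin(5*pi*x) dx.
Integrating by parts (boundary term plus one more integral), an antiderivative of (4*x + 1) sin(5*pi*x) is -4*x*cos(5*pi*x)/(5*pi) + 4*sin(5*pi*x)/(25*pi**2) - cos(5*pi*x)/(5*pi); evaluating from 0 to 1: ∫_{0}^{1} (4*x + 1) sin(5*pi*x) dx = (1/pi) - (-1/(5*pi)) = 6/(5*pi).
Hence b_5 = 2·(6/(5*pi)) = 12/(5*pi).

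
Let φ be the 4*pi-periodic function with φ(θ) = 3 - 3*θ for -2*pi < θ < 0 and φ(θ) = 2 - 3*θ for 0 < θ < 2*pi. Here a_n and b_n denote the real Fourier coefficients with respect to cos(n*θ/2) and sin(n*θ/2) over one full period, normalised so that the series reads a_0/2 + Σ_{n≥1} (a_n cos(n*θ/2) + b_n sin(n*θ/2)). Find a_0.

a_0 = (1/(2*pi)) ∫_{-2*pi}^{2*pi} φ(θ) dθ = (1/(2*pi)) · (10*pi) = 5.

5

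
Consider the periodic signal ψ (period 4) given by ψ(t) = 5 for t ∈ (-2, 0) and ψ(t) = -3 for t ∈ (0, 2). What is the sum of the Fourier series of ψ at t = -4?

t = -4 differs from t = 0 by -1 full period(s), and the series is 4-periodic.
At t = 0 the one-sided limits are ψ(0^-) = 5 and ψ(0^+) = -3.
By Dirichlet's theorem the series converges to their average, [(5) + (-3)]/2 = 1.

1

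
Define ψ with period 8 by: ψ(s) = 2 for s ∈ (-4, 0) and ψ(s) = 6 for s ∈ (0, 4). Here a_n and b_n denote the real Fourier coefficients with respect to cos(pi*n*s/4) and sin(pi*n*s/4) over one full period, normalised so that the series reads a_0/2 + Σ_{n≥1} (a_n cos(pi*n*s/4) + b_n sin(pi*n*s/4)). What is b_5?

b_5 = 1/4 ∫_{-4}^{4} ψ(s) sin(5*pi*s/4) ds.
Split the integral at the breakpoints.
Directly, an antiderivative of (2) sin(5*pi*s/4) is -8*cos(5*pi*s/4)/(5*pi); evaluating from -4 to 0: ∫_{-4}^{0} (2) sin(5*pi*s/4) ds = (-8/(5*pi)) - (8/(5*pi)) = -16/(5*pi).
Directly, an antiderivative of (6) sin(5*pi*s/4) is -24*cos(5*pi*s/4)/(5*pi); evaluating from 0 to 4: ∫_{0}^{4} (6) sin(5*pi*s/4) ds = (24/(5*pi)) - (-24/(5*pi)) = 48/(5*pi).
Summing the pieces and multiplying by (1/4) gives b_5 = 8/(5*pi).

8/(5*pi)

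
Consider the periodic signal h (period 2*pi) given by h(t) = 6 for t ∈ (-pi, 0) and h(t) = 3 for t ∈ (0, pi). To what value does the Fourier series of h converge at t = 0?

9/2

At t = 0 the one-sided limits are h(0^-) = 6 and h(0^+) = 3.
By Dirichlet's theorem the series converges to their average, [(6) + (3)]/2 = 9/2.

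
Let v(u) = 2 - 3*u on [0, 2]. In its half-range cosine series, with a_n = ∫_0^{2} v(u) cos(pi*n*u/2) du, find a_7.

24/(49*pi**2)

a_7 = ∫_0^{2} (2 - 3*u) cos(7*pi*u/2) du.
Integrating by parts (boundary term plus one more integral), an antiderivative of (2 - 3*u) cos(7*pi*u/2) is -6*u*sin(7*pi*u/2)/(7*pi) + 4*sin(7*pi*u/2)/(7*pi) - 12*cos(7*pi*u/2)/(49*pi**2); evaluating from 0 to 2: ∫_{0}^{2} (2 - 3*u) cos(7*pi*u/2) du = (12/(49*pi**2)) - (-12/(49*pi**2)) = 24/(49*pi**2).
Hence a_7 = 24/(49*pi**2).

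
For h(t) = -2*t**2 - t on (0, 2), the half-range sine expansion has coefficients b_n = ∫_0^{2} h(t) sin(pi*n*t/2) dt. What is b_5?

b_5 = ∫_0^{2} (-2*t**2 - t) sin(5*pi*t/2) dt.
Integrating by parts twice (tabular method), an antiderivative of (-2*t**2 - t) sin(5*pi*t/2) is 4*t**2*cos(5*pi*t/2)/(5*pi) - 16*t*sin(5*pi*t/2)/(25*pi**2) + 2*t*cos(5*pi*t/2)/(5*pi) - 4*sin(5*pi*t/2)/(25*pi**2) - 32*cos(5*pi*t/2)/(125*pi**3); evaluating from 0 to 2: ∫_{0}^{2} (-2*t**2 - t) sin(5*pi*t/2) dt = (-4/pi + 32/(125*pi**3)) - (-32/(125*pi**3)) = -4/pi + 64/(125*pi**3).
Hence b_5 = -4/pi + 64/(125*pi**3).

-4/pi + 64/(125*pi**3)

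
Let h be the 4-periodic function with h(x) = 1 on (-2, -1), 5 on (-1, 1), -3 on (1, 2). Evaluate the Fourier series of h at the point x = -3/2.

h is continuous at x = -3/2 with value 1, so the series converges to 1 there.

1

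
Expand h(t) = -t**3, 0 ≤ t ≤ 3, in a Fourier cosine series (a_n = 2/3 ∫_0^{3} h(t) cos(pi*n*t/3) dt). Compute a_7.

162*(-4 + 49*pi**2)/(2401*pi**4)

a_7 = 2/3 ∫_0^{3} (-t**3) cos(7*pi*t/3) dt.
Integrating by parts three times (tabular method), an antiderivative of (-t**3) cos(7*pi*t/3) is -3*t**3*sin(7*pi*t/3)/(7*pi) - 27*t**2*cos(7*pi*t/3)/(49*pi**2) + 162*t*sin(7*pi*t/3)/(343*pi**3) + 486*cos(7*pi*t/3)/(2401*pi**4); evaluating from 0 to 3: ∫_{0}^{3} (-t**3) cos(7*pi*t/3) dt = (243*(-2 + 49*pi**2)/(2401*pi**4)) - (486/(2401*pi**4)) = 243*(-4 + 49*pi**2)/(2401*pi**4).
Hence a_7 = (2/3)·(243*(-4 + 49*pi**2)/(2401*pi**4)) = 162*(-4 + 49*pi**2)/(2401*pi**4).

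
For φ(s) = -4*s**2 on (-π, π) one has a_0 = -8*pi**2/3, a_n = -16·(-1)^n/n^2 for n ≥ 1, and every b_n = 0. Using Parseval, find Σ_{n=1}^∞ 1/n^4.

pi**4/90

Parseval: a_0^2/2 + Σ a_n^2 = (1/π) ∫_{-π}^{π} φ(s)^2 ds = 32*pi**4/5.
Subtract a_0^2/2 = 32*pi**4/9: Σ a_n^2 = 128*pi**4/45.
Since a_n^2 = 256/n^4, Σ 1/n^4 = pi**4/90.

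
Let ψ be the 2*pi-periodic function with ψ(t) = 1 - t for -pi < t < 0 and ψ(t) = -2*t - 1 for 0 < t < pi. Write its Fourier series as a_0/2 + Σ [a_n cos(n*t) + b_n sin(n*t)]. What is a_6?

0

a_6 = 1/pi ∫_{-pi}^{pi} ψ(t) cos(6*t) dt.
Split the integral at the breakpoints.
Integrating by parts (boundary term plus one more integral), an antiderivative of (1 - t) cos(6*t) is -t*sin(6*t)/6 + sin(6*t)/6 - cos(6*t)/36; evaluating from -pi to 0: ∫_{-pi}^{0} (1 - t) cos(6*t) dt = (-1/36) - (-1/36) = 0.
Integrating by parts (boundary term plus one more integral), an antiderivative of (-2*t - 1) cos(6*t) is -t*sin(6*t)/3 - sin(6*t)/6 - cos(6*t)/18; evaluating from 0 to pi: ∫_{0}^{pi} (-2*t - 1) cos(6*t) dt = (-1/18) - (-1/18) = 0.
Summing the pieces and multiplying by (1/pi) gives a_6 = 0.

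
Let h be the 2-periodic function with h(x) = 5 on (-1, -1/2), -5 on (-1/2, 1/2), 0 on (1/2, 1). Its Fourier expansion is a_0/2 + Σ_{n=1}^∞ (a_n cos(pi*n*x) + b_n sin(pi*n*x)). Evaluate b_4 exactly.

0

b_4 = ∫_{-1}^{1} h(x) sin(4*pi*x) dx.
Split the integral at the breakpoints.
Directly, an antiderivative of (5) sin(4*pi*x) is -5*cos(4*pi*x)/(4*pi); evaluating from -1 to -1/2: ∫_{-1}^{-1/2} (5) sin(4*pi*x) dx = (-5/(4*pi)) - (-5/(4*pi)) = 0.
Directly, an antiderivative of (-5) sin(4*pi*x) is 5*cos(4*pi*x)/(4*pi); evaluating from -1/2 to 1/2: ∫_{-1/2}^{1/2} (-5) sin(4*pi*x) dx = (5/(4*pi)) - (5/(4*pi)) = 0.
∫_{1/2}^{1} (0) sin(4*pi*x) dx = 0.
Summing the pieces gives b_4 = 0.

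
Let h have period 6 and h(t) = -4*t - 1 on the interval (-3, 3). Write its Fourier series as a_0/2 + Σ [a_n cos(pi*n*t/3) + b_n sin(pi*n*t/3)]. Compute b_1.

-24/pi

b_1 = 1/3 ∫_{-3}^{3} h(t) sin(pi*t/3) dt.
Integrating by parts (boundary term plus one more integral), an antiderivative of (-4*t - 1) sin(pi*t/3) is 12*t*cos(pi*t/3)/pi - 36*sin(pi*t/3)/pi**2 + 3*cos(pi*t/3)/pi; evaluating from -3 to 3: ∫_{-3}^{3} (-4*t - 1) sin(pi*t/3) dt = (-39/pi) - (33/pi) = -72/pi.
Hence b_1 = (1/3)·(-72/pi) = -24/pi.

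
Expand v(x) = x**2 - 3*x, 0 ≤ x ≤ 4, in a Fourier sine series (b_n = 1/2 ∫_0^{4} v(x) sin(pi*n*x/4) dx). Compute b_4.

b_4 = 1/2 ∫_0^{4} (x**2 - 3*x) sin(pi*x) dx.
Integrating by parts twice (tabular method), an antiderivative of (x**2 - 3*x) sin(pi*x) is -x**2*cos(pi*x)/pi + 2*x*sin(pi*x)/pi**2 + 3*x*cos(pi*x)/pi - 3*sin(pi*x)/pi**2 + 2*cos(pi*x)/pi**3; evaluating from 0 to 4: ∫_{0}^{4} (x**2 - 3*x) sin(pi*x) dx = (-4/pi + 2/pi**3) - (2/pi**3) = -4/pi.
Hence b_4 = (1/2)·(-4/pi) = -2/pi.

-2/pi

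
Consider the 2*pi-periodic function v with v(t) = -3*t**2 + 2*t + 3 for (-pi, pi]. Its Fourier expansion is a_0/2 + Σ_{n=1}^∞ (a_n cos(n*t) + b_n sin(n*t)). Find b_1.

4

b_1 = 1/pi ∫_{-pi}^{pi} v(t) sin(t) dt.
Integrating by parts twice (tabular method), an antiderivative of (-3*t**2 + 2*t + 3) sin(t) is 3*t**2*cos(t) - 6*t*sin(t) - 2*t*cos(t) + 2*sin(t) - 9*cos(t); evaluating from -pi to pi: ∫_{-pi}^{pi} (-3*t**2 + 2*t + 3) sin(t) dt = (-3*pi**2 + 2*pi + 9) - (-3*pi**2 - 2*pi + 9) = 4*pi.
Hence b_1 = (1/pi)·(4*pi) = 4.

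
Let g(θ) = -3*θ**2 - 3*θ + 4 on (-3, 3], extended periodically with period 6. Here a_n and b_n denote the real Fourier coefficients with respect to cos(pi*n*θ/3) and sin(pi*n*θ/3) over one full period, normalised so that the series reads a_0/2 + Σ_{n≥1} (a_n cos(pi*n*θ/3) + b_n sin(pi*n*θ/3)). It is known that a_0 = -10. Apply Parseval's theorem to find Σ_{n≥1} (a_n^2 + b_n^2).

Parseval: a_0^2/2 + Σ_{n≥1} (a_n^2+b_n^2) = 1/3 ∫_{-3}^{3} g(θ)^2 dθ = 1168/5.
Subtract a_0^2/2 = 50: Σ (a_n^2+b_n^2) = 918/5.

918/5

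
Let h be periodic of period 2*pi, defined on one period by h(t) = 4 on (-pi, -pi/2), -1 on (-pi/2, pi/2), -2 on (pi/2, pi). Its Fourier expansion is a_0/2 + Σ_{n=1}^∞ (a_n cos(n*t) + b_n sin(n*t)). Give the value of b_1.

-6/pi

b_1 = 1/pi ∫_{-pi}^{pi} h(t) sin(t) dt.
Split the integral at the breakpoints.
Directly, an antiderivative of (4) sin(t) is -4*cos(t); evaluating from -pi to -pi/2: ∫_{-pi}^{-pi/2} (4) sin(t) dt = (0) - (4) = -4.
Directly, an antiderivative of (-1) sin(t) is cos(t); evaluating from -pi/2 to pi/2: ∫_{-pi/2}^{pi/2} (-1) sin(t) dt = (0) - (0) = 0.
Directly, an antiderivative of (-2) sin(t) is 2*cos(t); evaluating from pi/2 to pi: ∫_{pi/2}^{pi} (-2) sin(t) dt = (-2) - (0) = -2.
Summing the pieces and multiplying by (1/pi) gives b_1 = -6/pi.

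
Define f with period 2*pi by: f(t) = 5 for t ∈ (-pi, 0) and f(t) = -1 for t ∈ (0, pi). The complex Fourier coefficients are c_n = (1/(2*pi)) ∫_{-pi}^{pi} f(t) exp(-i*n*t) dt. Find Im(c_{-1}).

Since f is real-valued, Im(c_{-1}) = -(1/(2*pi)) ∫_{-pi}^{pi} f(t) sin(-t) dt = b_{1}/2.
Split the integral at the breakpoints.
Directly, an antiderivative of (5) sin(-t) is 5*cos(t); evaluating from -pi to 0: ∫_{-pi}^{0} (5) sin(-t) dt = (5) - (-5) = 10.
Directly, an antiderivative of (-1) sin(-t) is -cos(t); evaluating from 0 to pi: ∫_{0}^{pi} (-1) sin(-t) dt = (1) - (-1) = 2.
So ∫_{-pi}^{pi} f(t) sin(-t) dt = 12.
Hence Im(c_{-1}) = (-1/(2*pi))·(12) = -6/pi.

-6/pi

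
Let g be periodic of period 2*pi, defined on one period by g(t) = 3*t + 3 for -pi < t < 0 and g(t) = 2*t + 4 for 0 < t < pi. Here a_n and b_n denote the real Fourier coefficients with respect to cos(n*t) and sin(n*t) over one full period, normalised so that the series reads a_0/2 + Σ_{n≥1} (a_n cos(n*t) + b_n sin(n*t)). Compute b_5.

b_5 = 1/pi ∫_{-pi}^{pi} g(t) sin(5*t) dt.
Split the integral at the breakpoints.
Integrating by parts (boundary term plus one more integral), an antiderivative of (3*t + 3) sin(5*t) is -3*t*cos(5*t)/5 + 3*sin(5*t)/25 - 3*cos(5*t)/5; evaluating from -pi to 0: ∫_{-pi}^{0} (3*t + 3) sin(5*t) dt = (-3/5) - (3/5 - 3*pi/5) = -6/5 + 3*pi/5.
Integrating by parts (boundary term plus one more integral), an antiderivative of (2*t + 4) sin(5*t) is -2*t*cos(5*t)/5 + 2*sin(5*t)/25 - 4*cos(5*t)/5; evaluating from 0 to pi: ∫_{0}^{pi} (2*t + 4) sin(5*t) dt = (4/5 + 2*pi/5) - (-4/5) = 2*pi/5 + 8/5.
Summing the pieces and multiplying by (1/pi) gives b_5 = (2/5 + pi)/pi.

(2/5 + pi)/pi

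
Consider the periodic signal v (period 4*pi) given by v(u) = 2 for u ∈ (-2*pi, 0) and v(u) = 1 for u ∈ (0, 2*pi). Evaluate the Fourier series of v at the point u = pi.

v is continuous at u = pi with value 1, so the series converges to 1 there.

1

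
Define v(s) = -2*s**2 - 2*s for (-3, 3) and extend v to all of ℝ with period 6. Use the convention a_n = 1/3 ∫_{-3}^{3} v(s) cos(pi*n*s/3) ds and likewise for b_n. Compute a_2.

a_2 = 1/3 ∫_{-3}^{3} v(s) cos(2*pi*s/3) ds.
Integrating by parts twice (tabular method), an antiderivative of (-2*s**2 - 2*s) cos(2*pi*s/3) is -3*s**2*sin(2*pi*s/3)/pi - 3*s*sin(2*pi*s/3)/pi - 9*s*cos(2*pi*s/3)/pi**2 + 27*sin(2*pi*s/3)/(2*pi**3) - 9*cos(2*pi*s/3)/(2*pi**2); evaluating from -3 to 3: ∫_{-3}^{3} (-2*s**2 - 2*s) cos(2*pi*s/3) ds = (-63/(2*pi**2)) - (45/(2*pi**2)) = -54/pi**2.
Hence a_2 = (1/3)·(-54/pi**2) = -18/pi**2.

-18/pi**2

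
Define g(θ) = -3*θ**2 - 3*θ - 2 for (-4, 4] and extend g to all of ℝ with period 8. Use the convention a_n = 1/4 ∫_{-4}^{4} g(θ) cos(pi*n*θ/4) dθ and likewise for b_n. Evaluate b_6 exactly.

4/pi

b_6 = 1/4 ∫_{-4}^{4} g(θ) sin(3*pi*θ/2) dθ.
Integrating by parts twice (tabular method), an antiderivative of (-3*θ**2 - 3*θ - 2) sin(3*pi*θ/2) is 2*θ**2*cos(3*pi*θ/2)/pi - 8*θ*sin(3*pi*θ/2)/(3*pi**2) + 2*θ*cos(3*pi*θ/2)/pi - 4*sin(3*pi*θ/2)/(3*pi**2) - 16*cos(3*pi*θ/2)/(9*pi**3) + 4*cos(3*pi*θ/2)/(3*pi); evaluating from -4 to 4: ∫_{-4}^{4} (-3*θ**2 - 3*θ - 2) sin(3*pi*θ/2) dθ = (4*(-4 + 93*pi**2)/(9*pi**3)) - (4*(-4 + 57*pi**2)/(9*pi**3)) = 16/pi.
Hence b_6 = (1/4)·(16/pi) = 4/pi.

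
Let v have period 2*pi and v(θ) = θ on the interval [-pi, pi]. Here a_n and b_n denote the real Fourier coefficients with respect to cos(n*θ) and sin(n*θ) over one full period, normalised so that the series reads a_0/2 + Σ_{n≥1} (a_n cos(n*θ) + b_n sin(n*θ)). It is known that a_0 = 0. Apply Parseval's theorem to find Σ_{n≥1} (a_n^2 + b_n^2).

Parseval: a_0^2/2 + Σ_{n≥1} (a_n^2+b_n^2) = 1/pi ∫_{-pi}^{pi} v(θ)^2 dθ = 2*pi**2/3.
Subtract a_0^2/2 = 0: Σ (a_n^2+b_n^2) = 2*pi**2/3.

2*pi**2/3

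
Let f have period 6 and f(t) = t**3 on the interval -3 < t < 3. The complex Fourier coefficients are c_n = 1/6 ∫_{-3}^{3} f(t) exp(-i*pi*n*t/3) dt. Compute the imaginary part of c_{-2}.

Since f is real-valued, Im(c_{-2}) = -1/6 ∫_{-3}^{3} f(t) sin(-2*pi*t/3) dt = b_{2}/2.
f is odd and sin(-2*pi*t/3) is odd, so the integrand is even: ∫_{-3}^{3} f(t) sin(-2*pi*t/3) dt = 2∫_0^{3} f(t) sin(-2*pi*t/3) dt.
Integrating by parts three times (tabular method), an antiderivative of (t**3) sin(-2*pi*t/3) is 3*t**3*cos(2*pi*t/3)/(2*pi) - 27*t**2*sin(2*pi*t/3)/(4*pi**2) - 81*t*cos(2*pi*t/3)/(4*pi**3) + 243*sin(2*pi*t/3)/(8*pi**4); evaluating from 0 to 3: ∫_{0}^{3} (t**3) sin(-2*pi*t/3) dt = (81*(-3 + 2*pi**2)/(4*pi**3)) - (0) = 81*(-3 + 2*pi**2)/(4*pi**3).
So ∫_{-3}^{3} f(t) sin(-2*pi*t/3) dt = -243/(2*pi**3) + 81/pi.
Hence Im(c_{-2}) = (-1/6)·(-243/(2*pi**3) + 81/pi) = 27*(3 - 2*pi**2)/(4*pi**3).

27*(3 - 2*pi**2)/(4*pi**3)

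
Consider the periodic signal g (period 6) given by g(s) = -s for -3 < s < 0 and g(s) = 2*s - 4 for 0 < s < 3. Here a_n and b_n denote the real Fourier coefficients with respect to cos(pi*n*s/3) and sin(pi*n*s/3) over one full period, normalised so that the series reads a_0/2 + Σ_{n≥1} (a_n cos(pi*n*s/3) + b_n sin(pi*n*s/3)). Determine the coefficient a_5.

a_5 = 1/3 ∫_{-3}^{3} g(s) cos(5*pi*s/3) ds.
Split the integral at the breakpoints.
Integrating by parts (boundary term plus one more integral), an antiderivative of (-s) cos(5*pi*s/3) is -3*s*sin(5*pi*s/3)/(5*pi) - 9*cos(5*pi*s/3)/(25*pi**2); evaluating from -3 to 0: ∫_{-3}^{0} (-s) cos(5*pi*s/3) ds = (-9/(25*pi**2)) - (9/(25*pi**2)) = -18/(25*pi**2).
Integrating by parts (boundary term plus one more integral), an antiderivative of (2*s - 4) cos(5*pi*s/3) is 6*s*sin(5*pi*s/3)/(5*pi) - 12*sin(5*pi*s/3)/(5*pi) + 18*cos(5*pi*s/3)/(25*pi**2); evaluating from 0 to 3: ∫_{0}^{3} (2*s - 4) cos(5*pi*s/3) ds = (-18/(25*pi**2)) - (18/(25*pi**2)) = -36/(25*pi**2).
Summing the pieces and multiplying by (1/3) gives a_5 = -18/(25*pi**2).

-18/(25*pi**2)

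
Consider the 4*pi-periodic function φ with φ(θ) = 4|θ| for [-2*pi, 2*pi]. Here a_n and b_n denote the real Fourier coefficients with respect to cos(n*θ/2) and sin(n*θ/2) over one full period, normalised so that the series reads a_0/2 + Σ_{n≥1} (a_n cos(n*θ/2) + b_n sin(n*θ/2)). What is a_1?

a_1 = (1/(2*pi)) ∫_{-2*pi}^{2*pi} φ(θ) cos(θ/2) dθ.
φ is even and cos(θ/2) is even, so the integrand is even and a_1 = 1/pi ∫_0^{2*pi} φ(θ) cos(θ/2) dθ.
Integrating by parts (boundary term plus one more integral), an antiderivative of (4*θ) cos(θ/2) is 8*θ*sin(θ/2) + 16*cos(θ/2); evaluating from 0 to 2*pi: ∫_{0}^{2*pi} (4*θ) cos(θ/2) dθ = (-16) - (16) = -32.
Hence a_1 = (1/pi)·(-32) = -32/pi.

-32/pi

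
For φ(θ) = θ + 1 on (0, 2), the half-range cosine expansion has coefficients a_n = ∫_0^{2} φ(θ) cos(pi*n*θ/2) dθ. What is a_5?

-8/(25*pi**2)

a_5 = ∫_0^{2} (θ + 1) cos(5*pi*θ/2) dθ.
Integrating by parts (boundary term plus one more integral), an antiderivative of (θ + 1) cos(5*pi*θ/2) is 2*θ*sin(5*pi*θ/2)/(5*pi) + 2*sin(5*pi*θ/2)/(5*pi) + 4*cos(5*pi*θ/2)/(25*pi**2); evaluating from 0 to 2: ∫_{0}^{2} (θ + 1) cos(5*pi*θ/2) dθ = (-4/(25*pi**2)) - (4/(25*pi**2)) = -8/(25*pi**2).
Hence a_5 = -8/(25*pi**2).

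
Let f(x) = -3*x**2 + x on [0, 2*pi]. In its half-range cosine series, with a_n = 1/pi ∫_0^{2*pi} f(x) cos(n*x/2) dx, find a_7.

8*(-1 + 6*pi)/(49*pi)

a_7 = 1/pi ∫_0^{2*pi} (-3*x**2 + x) cos(7*x/2) dx.
Integrating by parts twice (tabular method), an antiderivative of (-3*x**2 + x) cos(7*x/2) is -6*x**2*sin(7*x/2)/7 + 2*x*sin(7*x/2)/7 - 24*x*cos(7*x/2)/49 + 48*sin(7*x/2)/343 + 4*cos(7*x/2)/49; evaluating from 0 to 2*pi: ∫_{0}^{2*pi} (-3*x**2 + x) cos(7*x/2) dx = (-4/49 + 48*pi/49) - (4/49) = -8/49 + 48*pi/49.
Hence a_7 = (1/pi)·(-8/49 + 48*pi/49) = 8*(-1 + 6*pi)/(49*pi).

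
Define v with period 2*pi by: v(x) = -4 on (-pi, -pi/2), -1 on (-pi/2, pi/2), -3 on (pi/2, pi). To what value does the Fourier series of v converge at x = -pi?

-7/2

At x = -pi the one-sided limits are v(-pi^-) = -3 and v(-pi^+) = -4.
By Dirichlet's theorem the series converges to their average, [(-3) + (-4)]/2 = -7/2.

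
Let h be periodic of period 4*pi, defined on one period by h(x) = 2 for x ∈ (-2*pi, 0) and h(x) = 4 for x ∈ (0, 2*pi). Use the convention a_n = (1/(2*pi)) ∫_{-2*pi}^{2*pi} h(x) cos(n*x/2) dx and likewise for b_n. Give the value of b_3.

4/(3*pi)

b_3 = (1/(2*pi)) ∫_{-2*pi}^{2*pi} h(x) sin(3*x/2) dx.
Split the integral at the breakpoints.
Directly, an antiderivative of (2) sin(3*x/2) is -4*cos(3*x/2)/3; evaluating from -2*pi to 0: ∫_{-2*pi}^{0} (2) sin(3*x/2) dx = (-4/3) - (4/3) = -8/3.
Directly, an antiderivative of (4) sin(3*x/2) is -8*cos(3*x/2)/3; evaluating from 0 to 2*pi: ∫_{0}^{2*pi} (4) sin(3*x/2) dx = (8/3) - (-8/3) = 16/3.
Summing the pieces and multiplying by (1/(2*pi)) gives b_3 = 4/(3*pi).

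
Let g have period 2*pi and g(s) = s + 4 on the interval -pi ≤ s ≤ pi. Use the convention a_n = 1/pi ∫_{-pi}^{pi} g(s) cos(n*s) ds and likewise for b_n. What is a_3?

0

a_3 = 1/pi ∫_{-pi}^{pi} g(s) cos(3*s) ds.
Integrating by parts (boundary term plus one more integral), an antiderivative of (s + 4) cos(3*s) is s*sin(3*s)/3 + 4*sin(3*s)/3 + cos(3*s)/9; evaluating from -pi to pi: ∫_{-pi}^{pi} (s + 4) cos(3*s) ds = (-1/9) - (-1/9) = 0.
Hence a_3 = (1/pi)·(0) = 0.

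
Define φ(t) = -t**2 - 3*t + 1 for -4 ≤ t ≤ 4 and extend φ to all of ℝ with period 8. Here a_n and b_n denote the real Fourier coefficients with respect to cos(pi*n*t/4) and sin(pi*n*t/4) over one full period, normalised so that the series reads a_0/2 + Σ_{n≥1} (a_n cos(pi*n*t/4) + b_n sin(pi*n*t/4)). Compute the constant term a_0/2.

a_0 = 1/4 ∫_{-4}^{4} φ(t) dt = 1/4 · (-104/3) = -26/3.
So the constant term a_0/2 = -13/3.

-13/3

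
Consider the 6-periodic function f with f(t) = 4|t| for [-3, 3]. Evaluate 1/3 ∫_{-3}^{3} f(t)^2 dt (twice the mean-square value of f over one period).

1/3 ∫_{-3}^{3} f(t)^2 dt = 1/3 · (288) = 96.

96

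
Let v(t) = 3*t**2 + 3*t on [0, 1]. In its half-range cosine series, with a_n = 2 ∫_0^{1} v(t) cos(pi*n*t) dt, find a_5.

a_5 = 2 ∫_0^{1} (3*t**2 + 3*t) cos(5*pi*t) dt.
Integrating by parts twice (tabular method), an antiderivative of (3*t**2 + 3*t) cos(5*pi*t) is 3*t**2*sin(5*pi*t)/(5*pi) + 3*t*sin(5*pi*t)/(5*pi) + 6*t*cos(5*pi*t)/(25*pi**2) - 6*sin(5*pi*t)/(125*pi**3) + 3*cos(5*pi*t)/(25*pi**2); evaluating from 0 to 1: ∫_{0}^{1} (3*t**2 + 3*t) cos(5*pi*t) dt = (-9/(25*pi**2)) - (3/(25*pi**2)) = -12/(25*pi**2).
Hence a_5 = 2·(-12/(25*pi**2)) = -24/(25*pi**2).

-24/(25*pi**2)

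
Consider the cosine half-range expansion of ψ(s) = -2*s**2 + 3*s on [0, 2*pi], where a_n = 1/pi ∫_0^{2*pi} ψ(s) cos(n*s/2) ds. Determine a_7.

a_7 = 1/pi ∫_0^{2*pi} (-2*s**2 + 3*s) cos(7*s/2) ds.
Integrating by parts twice (tabular method), an antiderivative of (-2*s**2 + 3*s) cos(7*s/2) is -4*s**2*sin(7*s/2)/7 + 6*s*sin(7*s/2)/7 - 16*s*cos(7*s/2)/49 + 32*sin(7*s/2)/343 + 12*cos(7*s/2)/49; evaluating from 0 to 2*pi: ∫_{0}^{2*pi} (-2*s**2 + 3*s) cos(7*s/2) ds = (-12/49 + 32*pi/49) - (12/49) = -24/49 + 32*pi/49.
Hence a_7 = (1/pi)·(-24/49 + 32*pi/49) = 8*(-3 + 4*pi)/(49*pi).

8*(-3 + 4*pi)/(49*pi)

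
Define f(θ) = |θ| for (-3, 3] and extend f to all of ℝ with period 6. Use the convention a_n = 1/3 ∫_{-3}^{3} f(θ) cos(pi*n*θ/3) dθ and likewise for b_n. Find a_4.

a_4 = 1/3 ∫_{-3}^{3} f(θ) cos(4*pi*θ/3) dθ.
f is even and cos(4*pi*θ/3) is even, so the integrand is even and a_4 = 2/3 ∫_0^{3} f(θ) cos(4*pi*θ/3) dθ.
Integrating by parts (boundary term plus one more integral), an antiderivative of (θ) cos(4*pi*θ/3) is 3*θ*sin(4*pi*θ/3)/(4*pi) + 9*cos(4*pi*θ/3)/(16*pi**2); evaluating from 0 to 3: ∫_{0}^{3} (θ) cos(4*pi*θ/3) dθ = (9/(16*pi**2)) - (9/(16*pi**2)) = 0.
Hence a_4 = (2/3)·(0) = 0.

0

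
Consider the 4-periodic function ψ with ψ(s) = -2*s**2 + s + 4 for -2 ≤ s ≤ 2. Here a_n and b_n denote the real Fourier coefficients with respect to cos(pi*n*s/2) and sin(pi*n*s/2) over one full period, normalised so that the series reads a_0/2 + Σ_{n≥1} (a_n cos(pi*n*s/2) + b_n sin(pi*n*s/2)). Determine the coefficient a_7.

32/(49*pi**2)

a_7 = 1/2 ∫_{-2}^{2} ψ(s) cos(7*pi*s/2) ds.
Integrating by parts twice (tabular method), an antiderivative of (-2*s**2 + s + 4) cos(7*pi*s/2) is -4*s**2*sin(7*pi*s/2)/(7*pi) + 2*s*sin(7*pi*s/2)/(7*pi) - 16*s*cos(7*pi*s/2)/(49*pi**2) + 32*sin(7*pi*s/2)/(343*pi**3) + 8*sin(7*pi*s/2)/(7*pi) + 4*cos(7*pi*s/2)/(49*pi**2); evaluating from -2 to 2: ∫_{-2}^{2} (-2*s**2 + s + 4) cos(7*pi*s/2) ds = (4/(7*pi**2)) - (-36/(49*pi**2)) = 64/(49*pi**2).
Hence a_7 = (1/2)·(64/(49*pi**2)) = 32/(49*pi**2).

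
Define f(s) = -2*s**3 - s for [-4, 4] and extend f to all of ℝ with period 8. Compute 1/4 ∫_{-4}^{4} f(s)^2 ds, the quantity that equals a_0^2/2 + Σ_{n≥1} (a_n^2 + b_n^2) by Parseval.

1/4 ∫_{-4}^{4} f(s)^2 ds = 1/4 · (2142592/105) = 535648/105.

535648/105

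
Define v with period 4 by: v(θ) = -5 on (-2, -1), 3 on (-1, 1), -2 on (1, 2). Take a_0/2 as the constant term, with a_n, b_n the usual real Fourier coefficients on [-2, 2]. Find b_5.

3/(5*pi)

b_5 = 1/2 ∫_{-2}^{2} v(θ) sin(5*pi*θ/2) dθ.
Split the integral at the breakpoints.
Directly, an antiderivative of (-5) sin(5*pi*θ/2) is 2*cos(5*pi*θ/2)/pi; evaluating from -2 to -1: ∫_{-2}^{-1} (-5) sin(5*pi*θ/2) dθ = (0) - (-2/pi) = 2/pi.
Directly, an antiderivative of (3) sin(5*pi*θ/2) is -6*cos(5*pi*θ/2)/(5*pi); evaluating from -1 to 1: ∫_{-1}^{1} (3) sin(5*pi*θ/2) dθ = (0) - (0) = 0.
Directly, an antiderivative of (-2) sin(5*pi*θ/2) is 4*cos(5*pi*θ/2)/(5*pi); evaluating from 1 to 2: ∫_{1}^{2} (-2) sin(5*pi*θ/2) dθ = (-4/(5*pi)) - (0) = -4/(5*pi).
Summing the pieces and multiplying by (1/2) gives b_5 = 3/(5*pi).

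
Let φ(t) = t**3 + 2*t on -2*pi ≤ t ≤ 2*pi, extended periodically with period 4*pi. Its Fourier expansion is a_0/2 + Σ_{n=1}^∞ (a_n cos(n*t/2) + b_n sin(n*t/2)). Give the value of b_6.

-8*pi**2/3 - 8/9

b_6 = (1/(2*pi)) ∫_{-2*pi}^{2*pi} φ(t) sin(3*t) dt.
φ is odd and sin(3*t) is odd, so the integrand is even and b_6 = 1/pi ∫_0^{2*pi} φ(t) sin(3*t) dt.
Integrating by parts three times (tabular method), an antiderivative of (t**3 + 2*t) sin(3*t) is -t**3*cos(3*t)/3 + t**2*sin(3*t)/3 - 4*t*cos(3*t)/9 + 4*sin(3*t)/27; evaluating from 0 to 2*pi: ∫_{0}^{2*pi} (t**3 + 2*t) sin(3*t) dt = (-8*pi*(1 + 3*pi**2)/9) - (0) = -8*pi*(1 + 3*pi**2)/9.
Hence b_6 = (1/pi)·(-8*pi*(1 + 3*pi**2)/9) = -8*pi**2/3 - 8/9.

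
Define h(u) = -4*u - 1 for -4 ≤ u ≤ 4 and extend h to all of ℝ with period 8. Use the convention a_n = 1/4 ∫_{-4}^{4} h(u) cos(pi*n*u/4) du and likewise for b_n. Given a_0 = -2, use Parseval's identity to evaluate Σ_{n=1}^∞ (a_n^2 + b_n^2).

Parseval: a_0^2/2 + Σ_{n≥1} (a_n^2+b_n^2) = 1/4 ∫_{-4}^{4} h(u)^2 du = 518/3.
Subtract a_0^2/2 = 2: Σ (a_n^2+b_n^2) = 512/3.

512/3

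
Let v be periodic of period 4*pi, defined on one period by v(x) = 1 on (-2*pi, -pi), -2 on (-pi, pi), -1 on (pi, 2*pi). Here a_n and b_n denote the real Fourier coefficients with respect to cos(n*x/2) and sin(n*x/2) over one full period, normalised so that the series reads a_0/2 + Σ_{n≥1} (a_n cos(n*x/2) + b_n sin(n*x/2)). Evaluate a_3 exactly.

4/(3*pi)

a_3 = (1/(2*pi)) ∫_{-2*pi}^{2*pi} v(x) cos(3*x/2) dx.
Split the integral at the breakpoints.
Directly, an antiderivative of (1) cos(3*x/2) is 2*sin(3*x/2)/3; evaluating from -2*pi to -pi: ∫_{-2*pi}^{-pi} (1) cos(3*x/2) dx = (2/3) - (0) = 2/3.
Directly, an antiderivative of (-2) cos(3*x/2) is -4*sin(3*x/2)/3; evaluating from -pi to pi: ∫_{-pi}^{pi} (-2) cos(3*x/2) dx = (4/3) - (-4/3) = 8/3.
Directly, an antiderivative of (-1) cos(3*x/2) is -2*sin(3*x/2)/3; evaluating from pi to 2*pi: ∫_{pi}^{2*pi} (-1) cos(3*x/2) dx = (0) - (2/3) = -2/3.
Summing the pieces and multiplying by (1/(2*pi)) gives a_3 = 4/(3*pi).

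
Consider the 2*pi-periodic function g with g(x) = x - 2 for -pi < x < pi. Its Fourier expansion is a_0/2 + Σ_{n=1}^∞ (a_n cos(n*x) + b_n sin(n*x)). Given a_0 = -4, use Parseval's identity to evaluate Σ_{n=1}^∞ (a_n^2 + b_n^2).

2*pi**2/3

Parseval: a_0^2/2 + Σ_{n≥1} (a_n^2+b_n^2) = 1/pi ∫_{-pi}^{pi} g(x)^2 dx = 2*pi**2/3 + 8.
Subtract a_0^2/2 = 8: Σ (a_n^2+b_n^2) = 2*pi**2/3.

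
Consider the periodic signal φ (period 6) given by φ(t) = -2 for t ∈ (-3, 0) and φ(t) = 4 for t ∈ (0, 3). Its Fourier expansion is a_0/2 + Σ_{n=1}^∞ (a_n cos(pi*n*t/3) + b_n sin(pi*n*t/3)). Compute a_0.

a_0 = 1/3 ∫_{-3}^{3} φ(t) dt = 1/3 · (6) = 2.

2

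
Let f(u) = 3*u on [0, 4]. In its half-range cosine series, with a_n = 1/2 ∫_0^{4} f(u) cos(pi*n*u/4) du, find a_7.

a_7 = 1/2 ∫_0^{4} (3*u) cos(7*pi*u/4) du.
Integrating by parts (boundary term plus one more integral), an antiderivative of (3*u) cos(7*pi*u/4) is 12*u*sin(7*pi*u/4)/(7*pi) + 48*cos(7*pi*u/4)/(49*pi**2); evaluating from 0 to 4: ∫_{0}^{4} (3*u) cos(7*pi*u/4) du = (-48/(49*pi**2)) - (48/(49*pi**2)) = -96/(49*pi**2).
Hence a_7 = (1/2)·(-96/(49*pi**2)) = -48/(49*pi**2).

-48/(49*pi**2)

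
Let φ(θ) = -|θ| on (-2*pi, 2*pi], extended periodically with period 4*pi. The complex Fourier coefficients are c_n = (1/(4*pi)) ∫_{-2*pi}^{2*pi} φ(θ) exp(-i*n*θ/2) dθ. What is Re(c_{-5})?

Since φ is real-valued, Re(c_{-5}) = (1/(4*pi)) ∫_{-2*pi}^{2*pi} φ(θ) cos(-5*θ/2) dθ = a_{5}/2.
φ is even and cos(-5*θ/2) is even, so the integrand is even: ∫_{-2*pi}^{2*pi} φ(θ) cos(-5*θ/2) dθ = 2∫_0^{2*pi} φ(θ) cos(-5*θ/2) dθ.
Integrating by parts (boundary term plus one more integral), an antiderivative of (-θ) cos(-5*θ/2) is -2*θ*sin(5*θ/2)/5 - 4*cos(5*θ/2)/25; evaluating from 0 to 2*pi: ∫_{0}^{2*pi} (-θ) cos(-5*θ/2) dθ = (4/25) - (-4/25) = 8/25.
So ∫_{-2*pi}^{2*pi} φ(θ) cos(-5*θ/2) dθ = 16/25.
Hence Re(c_{-5}) = (1/(4*pi))·(16/25) = 4/(25*pi).

4/(25*pi)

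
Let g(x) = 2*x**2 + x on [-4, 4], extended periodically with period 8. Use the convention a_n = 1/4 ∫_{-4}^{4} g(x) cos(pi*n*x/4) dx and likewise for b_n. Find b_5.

b_5 = 1/4 ∫_{-4}^{4} g(x) sin(5*pi*x/4) dx.
Integrating by parts twice (tabular method), an antiderivative of (2*x**2 + x) sin(5*pi*x/4) is -8*x**2*cos(5*pi*x/4)/(5*pi) + 64*x*sin(5*pi*x/4)/(25*pi**2) - 4*x*cos(5*pi*x/4)/(5*pi) + 16*sin(5*pi*x/4)/(25*pi**2) + 256*cos(5*pi*x/4)/(125*pi**3); evaluating from -4 to 4: ∫_{-4}^{4} (2*x**2 + x) sin(5*pi*x/4) dx = (16*(-16 + 225*pi**2)/(125*pi**3)) - (16*(-16 + 175*pi**2)/(125*pi**3)) = 32/(5*pi).
Hence b_5 = (1/4)·(32/(5*pi)) = 8/(5*pi).

8/(5*pi)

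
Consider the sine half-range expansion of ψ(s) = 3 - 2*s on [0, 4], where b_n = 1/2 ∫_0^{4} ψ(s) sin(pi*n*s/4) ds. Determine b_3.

-4/(3*pi)

b_3 = 1/2 ∫_0^{4} (3 - 2*s) sin(3*pi*s/4) ds.
Integrating by parts (boundary term plus one more integral), an antiderivative of (3 - 2*s) sin(3*pi*s/4) is 8*s*cos(3*pi*s/4)/(3*pi) - 32*sin(3*pi*s/4)/(9*pi**2) - 4*cos(3*pi*s/4)/pi; evaluating from 0 to 4: ∫_{0}^{4} (3 - 2*s) sin(3*pi*s/4) ds = (-20/(3*pi)) - (-4/pi) = -8/(3*pi).
Hence b_3 = (1/2)·(-8/(3*pi)) = -4/(3*pi).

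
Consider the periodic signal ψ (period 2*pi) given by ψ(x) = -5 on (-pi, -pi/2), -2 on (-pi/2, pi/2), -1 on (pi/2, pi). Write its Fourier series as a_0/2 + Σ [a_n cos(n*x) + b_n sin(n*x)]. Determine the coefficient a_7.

a_7 = 1/pi ∫_{-pi}^{pi} ψ(x) cos(7*x) dx.
Split the integral at the breakpoints.
Directly, an antiderivative of (-5) cos(7*x) is -5*sin(7*x)/7; evaluating from -pi to -pi/2: ∫_{-pi}^{-pi/2} (-5) cos(7*x) dx = (-5/7) - (0) = -5/7.
Directly, an antiderivative of (-2) cos(7*x) is -2*sin(7*x)/7; evaluating from -pi/2 to pi/2: ∫_{-pi/2}^{pi/2} (-2) cos(7*x) dx = (2/7) - (-2/7) = 4/7.
Directly, an antiderivative of (-1) cos(7*x) is -sin(7*x)/7; evaluating from pi/2 to pi: ∫_{pi/2}^{pi} (-1) cos(7*x) dx = (0) - (1/7) = -1/7.
Summing the pieces and multiplying by (1/pi) gives a_7 = -2/(7*pi).

-2/(7*pi)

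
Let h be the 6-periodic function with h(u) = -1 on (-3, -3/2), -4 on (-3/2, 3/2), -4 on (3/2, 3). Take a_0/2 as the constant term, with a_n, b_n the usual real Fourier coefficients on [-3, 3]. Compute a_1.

a_1 = 1/3 ∫_{-3}^{3} h(u) cos(pi*u/3) du.
Split the integral at the breakpoints.
Directly, an antiderivative of (-1) cos(pi*u/3) is -3*sin(pi*u/3)/pi; evaluating from -3 to -3/2: ∫_{-3}^{-3/2} (-1) cos(pi*u/3) du = (3/pi) - (0) = 3/pi.
Directly, an antiderivative of (-4) cos(pi*u/3) is -12*sin(pi*u/3)/pi; evaluating from -3/2 to 3/2: ∫_{-3/2}^{3/2} (-4) cos(pi*u/3) du = (-12/pi) - (12/pi) = -24/pi.
Directly, an antiderivative of (-4) cos(pi*u/3) is -12*sin(pi*u/3)/pi; evaluating from 3/2 to 3: ∫_{3/2}^{3} (-4) cos(pi*u/3) du = (0) - (-12/pi) = 12/pi.
Summing the pieces and multiplying by (1/3) gives a_1 = -3/pi.

-3/pi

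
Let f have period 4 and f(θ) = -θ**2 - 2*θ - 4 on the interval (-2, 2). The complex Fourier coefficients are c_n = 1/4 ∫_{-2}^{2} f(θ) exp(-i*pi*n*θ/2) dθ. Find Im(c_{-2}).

Since f is real-valued, Im(c_{-2}) = -1/4 ∫_{-2}^{2} f(θ) sin(-pi*θ) dθ = b_{2}/2.
Integrating by parts twice (tabular method), an antiderivative of (-θ**2 - 2*θ - 4) sin(-pi*θ) is -θ**2*cos(pi*θ)/pi + 2*θ*sin(pi*θ)/pi**2 - 2*θ*cos(pi*θ)/pi + 2*sin(pi*θ)/pi**2 - 4*cos(pi*θ)/pi + 2*cos(pi*θ)/pi**3; evaluating from -2 to 2: ∫_{-2}^{2} (-θ**2 - 2*θ - 4) sin(-pi*θ) dθ = (-12/pi + 2/pi**3) - (-4/pi + 2/pi**3) = -8/pi.
Hence Im(c_{-2}) = (-1/4)·(-8/pi) = 2/pi.

2/pi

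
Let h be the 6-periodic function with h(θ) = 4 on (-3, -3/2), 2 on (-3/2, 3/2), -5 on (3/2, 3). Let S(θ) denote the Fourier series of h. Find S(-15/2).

θ = -15/2 differs from θ = -3/2 by -1 full period(s), and the series is 6-periodic.
At θ = -3/2 the one-sided limits are h(-3/2^-) = 4 and h(-3/2^+) = 2.
By Dirichlet's theorem the series converges to their average, [(4) + (2)]/2 = 3.

3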